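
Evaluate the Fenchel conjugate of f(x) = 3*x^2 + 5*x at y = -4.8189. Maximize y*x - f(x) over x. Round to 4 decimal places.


f*(y) = sup_x {y*x - a*x^2 - b*x} = sup_x {(y-b)*x - a*x^2}
FOC: (y - b) - 2a*x = 0 => x* = (y - b)/(2a)
x* = (-4.8189 - 5)/(2*3) = -1.6365
f*(-4.8189) = (y-b)^2/(4a) = (-4.8189 - 5)^2/(4*3)
= 96.4108/12 = 8.0342


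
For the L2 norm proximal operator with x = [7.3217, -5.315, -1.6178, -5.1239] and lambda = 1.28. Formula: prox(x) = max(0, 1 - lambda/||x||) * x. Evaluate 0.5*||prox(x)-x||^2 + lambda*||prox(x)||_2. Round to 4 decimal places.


Step 1: Compute ||x||.
||x|| = 10.5227
Step 2: Compute scaling factor.
scale = max(0, 1 - 1.28/10.5227) = 0.8784
Step 3: prox(x) = [6.4311, -4.6685, -1.421, -4.5006]
||prox(x)|| = 9.2427
Step 4: Proximal objective.
0.5*||prox-x||^2 = 0.8192
lambda*||prox|| = 11.8307
Total = 12.6499


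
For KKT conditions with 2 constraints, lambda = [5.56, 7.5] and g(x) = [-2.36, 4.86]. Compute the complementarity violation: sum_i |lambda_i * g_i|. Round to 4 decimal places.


KKT complementary slackness check:
lambda_1 * g_1 = 5.56 * -2.36 = -13.1216
lambda_2 * g_2 = 7.5 * 4.86 = 36.45
Total violation = 13.1216 + 36.45 = 49.5716


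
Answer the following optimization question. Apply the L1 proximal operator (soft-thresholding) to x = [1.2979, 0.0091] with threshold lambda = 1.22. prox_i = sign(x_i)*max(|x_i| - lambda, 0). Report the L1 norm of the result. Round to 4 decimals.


Soft-thresholding with lambda = 1.22:
prox(1.2979) = sign(1.2979)*max(|1.2979| - 1.22, 0) = 0.0779
prox(0.0091) = sign(0.0091)*max(|0.0091| - 1.22, 0) = 0.0
prox(x) = [0.0779, 0.0]
||prox(x)||_1 = 0.0779 + 0.0 = 0.0779


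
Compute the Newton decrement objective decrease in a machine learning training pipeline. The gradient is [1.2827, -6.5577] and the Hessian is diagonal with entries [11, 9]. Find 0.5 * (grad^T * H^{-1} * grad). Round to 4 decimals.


Step 1: H is diagonal, so H^(-1) * g = [0.1166, -0.7286].
Step 2: g^T H^(-1) g = sum_i g_i^2 / H_ii
  = (1.2827)^2/11 + (-6.5577)^2/9
  = 0.1496 + 4.7782 = 4.9277
Step 3: Objective decrease = 0.5 * g^T H^(-1) g = 2.4639


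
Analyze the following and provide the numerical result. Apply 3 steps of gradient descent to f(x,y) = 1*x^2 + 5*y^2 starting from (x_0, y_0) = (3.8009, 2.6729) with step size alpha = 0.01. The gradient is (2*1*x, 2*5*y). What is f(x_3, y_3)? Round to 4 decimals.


Gradient descent on f(x,y) = 1*x^2 + 5*y^2.
Starting point: (3.8009, 2.6729), alpha = 0.01
Step 1: grad_x = 2*1*3.8009 = 7.6018, grad_y = 2*5*2.6729 = 26.729
  x_1 = 3.8009 - 0.01*7.6018 = 3.7249
  y_1 = 2.6729 - 0.01*26.729 = 2.4056
Step 2: grad_x = 2*1*3.7249 = 7.4498, grad_y = 2*5*2.4056 = 24.0561
  x_2 = 3.7249 - 0.01*7.4498 = 3.6504
  y_2 = 2.4056 - 0.01*24.0561 = 2.165
Step 3: grad_x = 2*1*3.6504 = 7.3008, grad_y = 2*5*2.165 = 21.6505
  x_3 = 3.6504 - 0.01*7.3008 = 3.5774
  y_3 = 2.165 - 0.01*21.6505 = 1.9485
f(3.5774, 1.9485) = 1*3.5774^2 + 5*1.9485^2 = 31.7817


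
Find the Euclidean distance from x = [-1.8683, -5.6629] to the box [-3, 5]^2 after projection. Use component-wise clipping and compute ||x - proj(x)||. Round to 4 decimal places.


Project each component onto [-3, 5].
clip(-1.8683) = -1.8683, clip(-5.6629) = -3.0
Projection = [-1.8683, -3.0]
Squared diffs: [0.0, 7.091]
Distance = sqrt(7.091) = 2.6629


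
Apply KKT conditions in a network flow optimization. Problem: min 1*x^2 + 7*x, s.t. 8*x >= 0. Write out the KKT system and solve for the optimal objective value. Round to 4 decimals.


Step 1: Try lambda = 0 (constraint inactive).
x_unc = -7/(2*1) = -3.5
Check: 8*-3.5 = -28.0 < 0 -- violated!
Step 2: Constraint must be active: 8*x = 0
x* = 0/8 = 0.0
lambda = (2*1*0.0 + 7)/8 = 0.875
Step 3: Compute optimal value.
f(x*) = 1*0.0^2 + 7*0.0 = 0.0


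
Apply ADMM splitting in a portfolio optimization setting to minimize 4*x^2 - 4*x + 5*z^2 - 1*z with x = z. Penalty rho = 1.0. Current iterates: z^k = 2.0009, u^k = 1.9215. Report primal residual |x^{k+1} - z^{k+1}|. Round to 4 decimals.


ADMM iteration with rho = 1.0, z^k = 2.0009, u^k = 1.9215
Step 1: x-update.
Minimize 4*x^2 - 4*x + (1.0/2)*(x - 2.0009 + 1.9215)^2
FOC: (2*4 + 1.0)*x = 4 + 1.0*(2.0009 - 1.9215)
x^{k+1} = 0.4533
Step 2: z-update.
Minimize 5*z^2 - 1*z + (1.0/2)*(0.4533 - z + 1.9215)^2
FOC: (2*5 + 1.0)*z = 1 + 1.0*(0.4533 + 1.9215)
z^{k+1} = 0.3068
Step 3: u-update.
u^{k+1} = 1.9215 + 0.4533 - 0.3068 = 2.068
Step 4: Primal residual = |0.4533 - 0.3068| = 0.1465


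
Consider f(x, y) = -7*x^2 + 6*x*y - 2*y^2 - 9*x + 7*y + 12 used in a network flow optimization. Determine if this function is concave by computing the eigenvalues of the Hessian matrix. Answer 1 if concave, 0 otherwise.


The Hessian of f(x,y) = -7*x^2 + 6*x*y - 2*y^2 - 9*x + 7*y + 12 is:
H = [[-14, 6], [6, -4]]
Trace = -14 - 4 = -18
Determinant = -14*-4 - (6)^2 = 20
Discriminant = (-18)^2 - 4*20 = 244.0
Eigenvalues: lambda_1 = -16.8102, lambda_2 = -1.1898
The function is concave.

1


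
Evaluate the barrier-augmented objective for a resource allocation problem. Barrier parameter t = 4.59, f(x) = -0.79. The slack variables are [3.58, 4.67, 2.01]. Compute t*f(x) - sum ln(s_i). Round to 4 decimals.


Step 1: Compute log-barrier.
ln values: [1.2754, 1.5412, 0.6981]
phi = -(1.2754 + 1.5412 + 0.6981) = -3.5147
Step 2: Compute augmented objective.
t*f(x) = 4.59*-0.79 = -3.6261
Total = -3.6261 - 3.5147 = -7.1408


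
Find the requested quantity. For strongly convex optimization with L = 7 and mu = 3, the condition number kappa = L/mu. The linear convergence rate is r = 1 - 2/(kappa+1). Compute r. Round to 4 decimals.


Step 1: Compute the condition number.
kappa = L/mu = 7/3 = 2.3333
Step 2: Compute the convergence rate.
r = 1 - 2/(kappa + 1) = 1 - 2*mu/(L + mu) = (L - mu)/(L + mu) = 4/10 = 0.4


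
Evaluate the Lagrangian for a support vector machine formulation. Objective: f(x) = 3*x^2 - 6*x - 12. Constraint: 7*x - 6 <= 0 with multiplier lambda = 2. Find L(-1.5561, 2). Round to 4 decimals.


Step 1: Evaluate f(x).
f(-1.5561) = 3*(-1.5561)^2 - 6*(-1.5561) - 12 = 4.6009
Step 2: Evaluate g(x).
g(-1.5561) = 7*-1.5561 - 6 = -16.8927
Step 3: Compute Lagrangian.
L = 4.6009 + 2*-16.8927 = -29.1845


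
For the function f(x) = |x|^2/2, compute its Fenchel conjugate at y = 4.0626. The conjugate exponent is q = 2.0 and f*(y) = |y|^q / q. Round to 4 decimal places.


The conjugate exponent q satisfies 1/p + 1/q = 1.
p = 2, so q = 2/(2 - 1) = 2.0
|y|^q = 4.0626^2.0 = 16.5047
f*(4.0626) = 16.5047 / 2.0 = 8.2524


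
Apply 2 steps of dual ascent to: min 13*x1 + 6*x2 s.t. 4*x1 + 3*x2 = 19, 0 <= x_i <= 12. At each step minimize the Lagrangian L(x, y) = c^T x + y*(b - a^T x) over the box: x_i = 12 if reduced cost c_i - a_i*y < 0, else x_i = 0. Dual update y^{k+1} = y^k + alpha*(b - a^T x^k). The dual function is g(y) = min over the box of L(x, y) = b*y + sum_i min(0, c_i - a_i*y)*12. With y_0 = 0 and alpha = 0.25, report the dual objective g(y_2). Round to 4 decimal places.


Dual ascent for LP: min 13*x1 + 6*x2, 4*x1 + 3*x2 = 19, 0 <= x_i <= 12
Step 1: y^k = 0.0, reduced costs: (13.0, 6.0)
  x^k = (0.0, 0.0), subgradient = b - a^T x = 19.0
  y^{k+1} = 0.0 + 0.25*19.0 = 4.75
Step 2: y^k = 4.75, reduced costs: (-6.0, -8.25)
  x^k = (12.0, 12.0), subgradient = b - a^T x = -65.0
  y^{k+1} = 4.75 + 0.25*-65.0 = -11.5
Dual objective at y_2 = -11.5: reduced costs (59.0, 40.5), box minimizer x = (0.0, 0.0)
g(y_2) = b*y + (c1 - a1*y)*x1 + (c2 - a2*y)*x2 = 19*(-11.5) + 59.0*0.0 + 40.5*0.0 = -218.5 + 0.0 + 0.0 = -218.5


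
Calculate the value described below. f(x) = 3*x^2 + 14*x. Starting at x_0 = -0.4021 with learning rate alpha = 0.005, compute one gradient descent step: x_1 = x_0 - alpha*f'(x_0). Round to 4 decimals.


We compute the gradient at x_0 and apply the update.
f'(x) = 6*x + 14
f'(-0.4021) = 6*-0.4021 + 14 = 11.5874
x_1 = -0.4021 - 0.005*11.5874 = -0.46


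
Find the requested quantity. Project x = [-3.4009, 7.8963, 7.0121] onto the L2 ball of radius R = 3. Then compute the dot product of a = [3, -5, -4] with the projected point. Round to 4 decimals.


Step 1: Compute ||x|| (intermediates to 6 decimals).
||x|| = sqrt((-3.4009)^2 + 7.8963^2 + 7.0121^2) = 11.094468
Step 2: Project.
Since ||x|| > R, scale = R/||x|| = 3/11.094468 = 0.270405, proj(x) = scale * x
proj(x) = [-0.91962, 2.135199, 1.896107]
Step 3: Dot product.
a^T * proj(x) = 3*(-0.91962) - 5*2.135199 - 4*1.896107 = -21.0193


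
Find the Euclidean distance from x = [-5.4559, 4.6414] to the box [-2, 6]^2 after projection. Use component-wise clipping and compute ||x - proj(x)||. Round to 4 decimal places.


Project each component onto [-2, 6].
clip(-5.4559) = -2.0, clip(4.6414) = 4.6414
Projection = [-2.0, 4.6414]
Squared diffs: [11.9432, 0.0]
Distance = sqrt(11.9432) = 3.4559


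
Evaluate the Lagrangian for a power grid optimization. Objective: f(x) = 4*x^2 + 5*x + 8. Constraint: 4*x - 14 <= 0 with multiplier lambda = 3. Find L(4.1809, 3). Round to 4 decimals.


Step 1: Evaluate f(x).
f(4.1809) = 4*4.1809^2 + 5*4.1809 + 8 = 98.8242
Step 2: Evaluate g(x).
g(4.1809) = 4*4.1809 - 14 = 2.7236
Step 3: Compute Lagrangian.
L = 98.8242 + 3*2.7236 = 106.995


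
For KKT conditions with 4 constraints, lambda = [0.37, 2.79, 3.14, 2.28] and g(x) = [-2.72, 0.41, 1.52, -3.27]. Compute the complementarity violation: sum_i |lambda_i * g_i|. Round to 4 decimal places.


KKT complementary slackness check:
lambda_1 * g_1 = 0.37 * -2.72 = -1.0064
lambda_2 * g_2 = 2.79 * 0.41 = 1.1439
lambda_3 * g_3 = 3.14 * 1.52 = 4.7728
lambda_4 * g_4 = 2.28 * -3.27 = -7.4556
Total violation = 1.0064 + 1.1439 + 4.7728 + 7.4556 = 14.3787


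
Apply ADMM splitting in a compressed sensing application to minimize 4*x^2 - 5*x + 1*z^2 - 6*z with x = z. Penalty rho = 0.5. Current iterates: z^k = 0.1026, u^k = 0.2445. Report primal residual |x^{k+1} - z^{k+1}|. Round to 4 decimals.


ADMM iteration with rho = 0.5, z^k = 0.1026, u^k = 0.2445
Step 1: x-update.
Minimize 4*x^2 - 5*x + (0.5/2)*(x - 0.1026 + 0.2445)^2
FOC: (2*4 + 0.5)*x = 5 + 0.5*(0.1026 - 0.2445)
x^{k+1} = 0.5799
Step 2: z-update.
Minimize 1*z^2 - 6*z + (0.5/2)*(0.5799 - z + 0.2445)^2
FOC: (2*1 + 0.5)*z = 6 + 0.5*(0.5799 + 0.2445)
z^{k+1} = 2.5649
Step 3: u-update.
u^{k+1} = 0.2445 + 0.5799 - 2.5649 = -1.7405
Step 4: Primal residual = |0.5799 - 2.5649| = 1.985


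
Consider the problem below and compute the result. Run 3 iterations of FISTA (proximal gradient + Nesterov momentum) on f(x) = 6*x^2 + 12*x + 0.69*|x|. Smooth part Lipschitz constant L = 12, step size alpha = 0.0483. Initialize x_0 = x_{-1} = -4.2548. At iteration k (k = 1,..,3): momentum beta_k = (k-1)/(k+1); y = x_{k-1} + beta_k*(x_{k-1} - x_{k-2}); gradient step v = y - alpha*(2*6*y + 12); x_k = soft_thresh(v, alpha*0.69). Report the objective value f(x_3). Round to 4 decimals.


FISTA on f(x) = 6*x^2 + 12*x + 0.69*|x|
L = 12, alpha = 0.0483
Iteration 1: beta = 0.0, y = -4.2548 + 0.0*(-4.2548 + 4.2548) = -4.2548
  grad(y) = -39.0576, v = y - alpha*grad = -2.3683
  prox(v) = soft_thresh(-2.3683, 0.0333) = -2.335
Iteration 2: beta = 0.3333, y = -2.335 + 0.3333*(-2.335 + 4.2548) = -1.6951
  grad(y) = -8.3407, v = y - alpha*grad = -1.2922
  prox(v) = soft_thresh(-1.2922, 0.0333) = -1.2589
Iteration 3: beta = 0.5, y = -1.2589 + 0.5*(-1.2589 + 2.335) = -0.7208
  grad(y) = 3.3502, v = y - alpha*grad = -0.8826
  prox(v) = soft_thresh(-0.8826, 0.0333) = -0.8493
f(x_3) = 6*(-0.8493)^2 + 12*(-0.8493) + 0.69*|-0.8493| = -5.2777


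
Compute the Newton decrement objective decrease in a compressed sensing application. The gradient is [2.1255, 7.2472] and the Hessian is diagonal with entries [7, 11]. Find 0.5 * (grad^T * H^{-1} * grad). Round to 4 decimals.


Step 1: H is diagonal, so H^(-1) * g = [0.3036, 0.6588].
Step 2: g^T H^(-1) g = sum_i g_i^2 / H_ii
  = (2.1255)^2/7 + (7.2472)^2/11
  = 0.6454 + 4.7747 = 5.4201
Step 3: Objective decrease = 0.5 * g^T H^(-1) g = 2.7101


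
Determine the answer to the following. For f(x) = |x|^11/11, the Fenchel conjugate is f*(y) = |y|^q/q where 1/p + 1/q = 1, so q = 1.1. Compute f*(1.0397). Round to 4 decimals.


The conjugate exponent q satisfies 1/p + 1/q = 1.
p = 11, so q = 11/(11 - 1) = 1.1
|y|^q = 1.0397^1.1 = 1.0438
f*(1.0397) = 1.0438 / 1.1 = 0.9489


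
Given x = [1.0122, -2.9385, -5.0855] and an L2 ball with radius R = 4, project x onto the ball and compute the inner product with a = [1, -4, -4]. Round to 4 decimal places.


Step 1: Compute ||x|| (intermediates to 6 decimals).
||x|| = sqrt(1.0122^2 + (-2.9385)^2 + (-5.0855)^2) = 5.960003
Step 2: Project.
Since ||x|| > R, scale = R/||x|| = 4/5.960003 = 0.671141, proj(x) = scale * x
proj(x) = [0.679329, -1.972148, -3.413088]
Step 3: Dot product.
a^T * proj(x) = 1*0.679329 - 4*(-1.972148) - 4*(-3.413088) = 22.2203


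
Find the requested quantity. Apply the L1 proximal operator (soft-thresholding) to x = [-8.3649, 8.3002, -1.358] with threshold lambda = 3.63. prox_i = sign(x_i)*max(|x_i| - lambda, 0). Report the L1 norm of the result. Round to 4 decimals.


Soft-thresholding with lambda = 3.63:
prox(-8.3649) = sign(-8.3649)*max(|-8.3649| - 3.63, 0) = -4.7349
prox(8.3002) = sign(8.3002)*max(|8.3002| - 3.63, 0) = 4.6702
prox(-1.358) = sign(-1.358)*max(|-1.358| - 3.63, 0) = 0.0
prox(x) = [-4.7349, 4.6702, 0.0]
||prox(x)||_1 = 4.7349 + 4.6702 + 0.0 = 9.4051


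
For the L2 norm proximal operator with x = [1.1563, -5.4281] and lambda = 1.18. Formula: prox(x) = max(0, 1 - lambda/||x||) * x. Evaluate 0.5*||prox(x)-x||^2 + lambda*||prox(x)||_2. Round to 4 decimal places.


Step 1: Compute ||x||.
||x|| = 5.5499
Step 2: Compute scaling factor.
scale = max(0, 1 - 1.18/5.5499) = 0.7874
Step 3: prox(x) = [0.9105, -4.274]
||prox(x)|| = 4.3699
Step 4: Proximal objective.
0.5*||prox-x||^2 = 0.6962
lambda*||prox|| = 5.1565
Total = 5.8527


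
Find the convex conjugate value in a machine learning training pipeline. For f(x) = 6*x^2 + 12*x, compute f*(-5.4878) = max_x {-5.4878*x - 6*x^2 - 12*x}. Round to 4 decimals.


f*(y) = sup_x {y*x - a*x^2 - b*x} = sup_x {(y-b)*x - a*x^2}
FOC: (y - b) - 2a*x = 0 => x* = (y - b)/(2a)
x* = (-5.4878 - 12)/(2*6) = -1.4573
f*(-5.4878) = (y-b)^2/(4a) = (-5.4878 - 12)^2/(4*6)
= 305.8231/24 = 12.7426


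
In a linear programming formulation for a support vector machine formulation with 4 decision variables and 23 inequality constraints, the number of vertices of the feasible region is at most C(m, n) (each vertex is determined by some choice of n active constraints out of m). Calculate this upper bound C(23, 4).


Each vertex corresponds to some choice of n active constraints out of m, so the number of vertices is at most C(m, n) = m! / (n!(m-n)!).
m = 23, n = 4
Numerator: 23 * 22 * 21 * 20
Denominator: 4! = 24
C(23, 4) = 8855


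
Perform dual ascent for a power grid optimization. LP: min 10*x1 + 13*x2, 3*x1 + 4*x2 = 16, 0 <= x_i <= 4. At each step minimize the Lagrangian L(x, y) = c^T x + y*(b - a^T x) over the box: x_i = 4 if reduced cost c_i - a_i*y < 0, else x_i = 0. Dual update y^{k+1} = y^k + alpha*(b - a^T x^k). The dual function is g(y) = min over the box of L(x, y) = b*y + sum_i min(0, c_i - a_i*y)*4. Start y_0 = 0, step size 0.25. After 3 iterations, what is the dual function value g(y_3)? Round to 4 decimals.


Dual ascent for LP: min 10*x1 + 13*x2, 3*x1 + 4*x2 = 16, 0 <= x_i <= 4
Step 1: y^k = 0.0, reduced costs: (10.0, 13.0)
  x^k = (0.0, 0.0), subgradient = b - a^T x = 16.0
  y^{k+1} = 0.0 + 0.25*16.0 = 4.0
Step 2: y^k = 4.0, reduced costs: (-2.0, -3.0)
  x^k = (4.0, 4.0), subgradient = b - a^T x = -12.0
  y^{k+1} = 4.0 + 0.25*-12.0 = 1.0
Step 3: y^k = 1.0, reduced costs: (7.0, 9.0)
  x^k = (0.0, 0.0), subgradient = b - a^T x = 16.0
  y^{k+1} = 1.0 + 0.25*16.0 = 5.0
Dual objective at y_3 = 5.0: reduced costs (-5.0, -7.0), box minimizer x = (4.0, 4.0)
g(y_3) = b*y + (c1 - a1*y)*x1 + (c2 - a2*y)*x2 = 16*5.0 + (-5.0)*4.0 + (-7.0)*4.0 = 80.0 - 20.0 - 28.0 = 32.0


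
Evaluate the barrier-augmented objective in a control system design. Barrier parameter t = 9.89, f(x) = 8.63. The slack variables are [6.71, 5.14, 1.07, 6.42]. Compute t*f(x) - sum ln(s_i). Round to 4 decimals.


Step 1: Compute log-barrier.
ln values: [1.9036, 1.6371, 0.0677, 1.8594]
phi = -(1.9036 + 1.6371 + 0.0677 + 1.8594) = -5.4677
Step 2: Compute augmented objective.
t*f(x) = 9.89*8.63 = 85.3507
Total = 85.3507 - 5.4677 = 79.883


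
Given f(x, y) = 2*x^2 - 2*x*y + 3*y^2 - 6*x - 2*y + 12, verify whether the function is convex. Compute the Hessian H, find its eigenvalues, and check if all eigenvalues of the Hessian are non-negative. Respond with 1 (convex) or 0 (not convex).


The Hessian of f(x,y) = 2*x^2 - 2*x*y + 3*y^2 - 6*x - 2*y + 12 is:
H = [[4, -2], [-2, 6]]
Trace = 4 + 6 = 10
Determinant = 4*6 - (-2)^2 = 20
Discriminant = (10)^2 - 4*20 = 20.0
Eigenvalues: lambda_1 = 2.7639, lambda_2 = 7.2361
The function is convex.

1


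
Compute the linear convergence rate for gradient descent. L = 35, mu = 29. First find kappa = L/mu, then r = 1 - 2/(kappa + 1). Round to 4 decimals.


Step 1: Compute the condition number.
kappa = L/mu = 35/29 = 1.2069
Step 2: Compute the convergence rate.
r = 1 - 2/(kappa + 1) = 1 - 2*mu/(L + mu) = (L - mu)/(L + mu) = 6/64 = 0.0938


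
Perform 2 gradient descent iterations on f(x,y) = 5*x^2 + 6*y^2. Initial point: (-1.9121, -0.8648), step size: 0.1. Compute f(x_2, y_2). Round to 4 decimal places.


Gradient descent on f(x,y) = 5*x^2 + 6*y^2.
Starting point: (-1.9121, -0.8648), alpha = 0.1
Step 1: grad_x = 2*5*-1.9121 = -19.121, grad_y = 2*6*-0.8648 = -10.3776
  x_1 = -1.9121 - 0.1*-19.121 = 0.0
  y_1 = -0.8648 - 0.1*-10.3776 = 0.173
Step 2: grad_x = 2*5*0.0 = 0.0, grad_y = 2*6*0.173 = 2.0755
  x_2 = 0.0 - 0.1*0.0 = 0.0
  y_2 = 0.173 - 0.1*2.0755 = -0.0346
f(0.0, -0.0346) = 5*0.0^2 + 6*(-0.0346)^2 = 0.0072


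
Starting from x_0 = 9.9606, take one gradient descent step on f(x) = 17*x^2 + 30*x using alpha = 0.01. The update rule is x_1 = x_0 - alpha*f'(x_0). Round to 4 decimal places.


We compute the gradient at x_0 and apply the update.
f'(x) = 34*x + 30
f'(9.9606) = 34*9.9606 + 30 = 368.6604
x_1 = 9.9606 - 0.01*368.6604 = 6.274


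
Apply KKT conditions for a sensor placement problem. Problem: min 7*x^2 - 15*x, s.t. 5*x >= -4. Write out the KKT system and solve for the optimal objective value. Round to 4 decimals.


Step 1: Try lambda = 0 (constraint inactive).
Stationarity: 2*7*x - 15 = 0
x* = 15/(2*7) = 15/14 = 1.0714 (rounded; the exact value 15/14 is used below)
Check constraint: 5*1.0714 = 5.357 >= -4 -- satisfied.
Step 2: Compute optimal value.
f(x*) = 7*(15/14)^2 - 15*(15/14) = -8.0357


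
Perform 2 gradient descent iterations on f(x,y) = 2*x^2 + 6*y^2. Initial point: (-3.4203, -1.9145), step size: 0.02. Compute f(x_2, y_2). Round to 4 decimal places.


Gradient descent on f(x,y) = 2*x^2 + 6*y^2.
Starting point: (-3.4203, -1.9145), alpha = 0.02
Step 1: grad_x = 2*2*-3.4203 = -13.6812, grad_y = 2*6*-1.9145 = -22.974
  x_1 = -3.4203 - 0.02*-13.6812 = -3.1467
  y_1 = -1.9145 - 0.02*-22.974 = -1.455
Step 2: grad_x = 2*2*-3.1467 = -12.5867, grad_y = 2*6*-1.455 = -17.4602
  x_2 = -3.1467 - 0.02*-12.5867 = -2.8949
  y_2 = -1.455 - 0.02*-17.4602 = -1.1058
f(-2.8949, -1.1058) = 2*(-2.8949)^2 + 6*(-1.1058)^2 = 24.0983


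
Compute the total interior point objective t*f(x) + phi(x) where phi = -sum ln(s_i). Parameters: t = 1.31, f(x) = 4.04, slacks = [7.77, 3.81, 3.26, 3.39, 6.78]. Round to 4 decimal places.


Step 1: Compute log-barrier.
ln values: [2.0503, 1.3376, 1.1817, 1.2208, 1.914]
phi = -(2.0503 + 1.3376 + 1.1817 + 1.2208 + 1.914) = -7.7044
Step 2: Compute augmented objective.
t*f(x) = 1.31*4.04 = 5.2924
Total = 5.2924 - 7.7044 = -2.412


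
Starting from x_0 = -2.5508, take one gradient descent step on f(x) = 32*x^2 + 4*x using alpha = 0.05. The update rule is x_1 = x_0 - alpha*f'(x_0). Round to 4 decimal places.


We compute the gradient at x_0 and apply the update.
f'(x) = 64*x + 4
f'(-2.5508) = 64*-2.5508 + 4 = -159.2512
x_1 = -2.5508 - 0.05*-159.2512 = 5.4118


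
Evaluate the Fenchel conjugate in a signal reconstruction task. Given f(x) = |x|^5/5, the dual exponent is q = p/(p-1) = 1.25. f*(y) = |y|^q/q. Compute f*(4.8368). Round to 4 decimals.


The conjugate exponent q satisfies 1/p + 1/q = 1.
p = 5, so q = 5/(5 - 1) = 1.25
|y|^q = 4.8368^1.25 = 7.1729
f*(4.8368) = 7.1729 / 1.25 = 5.7384


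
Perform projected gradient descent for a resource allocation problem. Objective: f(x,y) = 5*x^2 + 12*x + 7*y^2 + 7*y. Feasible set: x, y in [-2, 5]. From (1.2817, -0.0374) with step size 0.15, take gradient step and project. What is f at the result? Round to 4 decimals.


Step 1: Compute gradient at (1.2817, -0.0374).
grad_x = 2*5*1.2817 + 12 = 24.817
grad_y = 2*7*-0.0374 + 7 = 6.4764
Step 2: Gradient step.
x_raw = 1.2817 - 0.15*24.817 = -2.4409
y_raw = -0.0374 - 0.15*6.4764 = -1.0089
Step 3: Project onto [-2, 5].
x_proj = clip(-2.4409) = -2.0
y_proj = clip(-1.0089) = -1.0089
Step 4: Evaluate f.
f(-2.0, -1.0089) = -3.9374


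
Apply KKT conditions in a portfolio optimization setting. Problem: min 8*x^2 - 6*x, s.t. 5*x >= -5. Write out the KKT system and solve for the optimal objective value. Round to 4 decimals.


Step 1: Try lambda = 0 (constraint inactive).
Stationarity: 2*8*x - 6 = 0
x* = 6/(2*8) = 0.375
Check constraint: 5*0.375 = 1.875 >= -5 -- satisfied.
Step 2: Compute optimal value.
f(x*) = 8*0.375^2 - 6*0.375 = -1.125


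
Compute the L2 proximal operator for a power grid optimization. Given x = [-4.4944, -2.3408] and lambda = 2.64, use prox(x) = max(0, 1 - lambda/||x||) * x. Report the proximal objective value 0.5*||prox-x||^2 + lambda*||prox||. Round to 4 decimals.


Step 1: Compute ||x||.
||x|| = 5.0674
Step 2: Compute scaling factor.
scale = max(0, 1 - 2.64/5.0674) = 0.479
Step 3: prox(x) = [-2.1529, -1.1213]
||prox(x)|| = 2.4274
Step 4: Proximal objective.
0.5*||prox-x||^2 = 3.4848
lambda*||prox|| = 6.4083
Total = 9.8932


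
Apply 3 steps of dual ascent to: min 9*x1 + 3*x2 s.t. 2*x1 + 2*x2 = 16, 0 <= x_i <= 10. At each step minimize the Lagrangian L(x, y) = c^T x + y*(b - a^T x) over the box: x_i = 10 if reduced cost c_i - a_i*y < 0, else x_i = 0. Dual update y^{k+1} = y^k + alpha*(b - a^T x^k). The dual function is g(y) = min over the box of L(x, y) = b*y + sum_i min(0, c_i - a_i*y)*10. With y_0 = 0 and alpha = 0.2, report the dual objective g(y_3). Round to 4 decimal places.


Dual ascent for LP: min 9*x1 + 3*x2, 2*x1 + 2*x2 = 16, 0 <= x_i <= 10
Step 1: y^k = 0.0, reduced costs: (9.0, 3.0)
  x^k = (0.0, 0.0), subgradient = b - a^T x = 16.0
  y^{k+1} = 0.0 + 0.2*16.0 = 3.2
Step 2: y^k = 3.2, reduced costs: (2.6, -3.4)
  x^k = (0.0, 10.0), subgradient = b - a^T x = -4.0
  y^{k+1} = 3.2 + 0.2*-4.0 = 2.4
Step 3: y^k = 2.4, reduced costs: (4.2, -1.8)
  x^k = (0.0, 10.0), subgradient = b - a^T x = -4.0
  y^{k+1} = 2.4 + 0.2*-4.0 = 1.6
Dual objective at y_3 = 1.6: reduced costs (5.8, -0.2), box minimizer x = (0.0, 10.0)
g(y_3) = b*y + (c1 - a1*y)*x1 + (c2 - a2*y)*x2 = 16*1.6 + 5.8*0.0 + (-0.2)*10.0 = 25.6 + 0.0 - 2.0 = 23.6


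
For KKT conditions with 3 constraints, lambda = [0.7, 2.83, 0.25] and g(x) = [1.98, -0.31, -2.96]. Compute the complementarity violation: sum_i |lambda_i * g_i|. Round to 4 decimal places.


KKT complementary slackness check:
lambda_1 * g_1 = 0.7 * 1.98 = 1.386
lambda_2 * g_2 = 2.83 * -0.31 = -0.8773
lambda_3 * g_3 = 0.25 * -2.96 = -0.74
Total violation = 1.386 + 0.8773 + 0.74 = 3.0033


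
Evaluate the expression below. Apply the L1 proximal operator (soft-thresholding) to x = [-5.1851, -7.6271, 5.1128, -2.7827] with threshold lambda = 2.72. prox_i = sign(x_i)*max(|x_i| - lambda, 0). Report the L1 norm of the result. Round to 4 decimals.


Soft-thresholding with lambda = 2.72:
prox(-5.1851) = sign(-5.1851)*max(|-5.1851| - 2.72, 0) = -2.4651
prox(-7.6271) = sign(-7.6271)*max(|-7.6271| - 2.72, 0) = -4.9071
prox(5.1128) = sign(5.1128)*max(|5.1128| - 2.72, 0) = 2.3928
prox(-2.7827) = sign(-2.7827)*max(|-2.7827| - 2.72, 0) = -0.0627
prox(x) = [-2.4651, -4.9071, 2.3928, -0.0627]
||prox(x)||_1 = 2.4651 + 4.9071 + 2.3928 + 0.0627 = 9.8277


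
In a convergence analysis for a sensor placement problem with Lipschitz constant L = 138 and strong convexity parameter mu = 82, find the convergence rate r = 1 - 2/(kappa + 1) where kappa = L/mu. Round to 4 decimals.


Step 1: Compute the condition number.
kappa = L/mu = 138/82 = 1.6829
Step 2: Compute the convergence rate.
r = 1 - 2/(kappa + 1) = 1 - 2*mu/(L + mu) = (L - mu)/(L + mu) = 56/220 = 0.2545


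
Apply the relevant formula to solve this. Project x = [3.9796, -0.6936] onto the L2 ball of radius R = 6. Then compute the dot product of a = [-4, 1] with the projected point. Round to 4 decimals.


Step 1: Compute ||x|| (intermediates to 6 decimals).
||x|| = sqrt(3.9796^2 + (-0.6936)^2) = 4.039591
Step 2: Project.
Since ||x|| <= R, proj = x (no scaling needed).
proj(x) = [3.9796, -0.6936]
Step 3: Dot product.
a^T * proj(x) = -4*3.9796 + 1*(-0.6936) = -16.612


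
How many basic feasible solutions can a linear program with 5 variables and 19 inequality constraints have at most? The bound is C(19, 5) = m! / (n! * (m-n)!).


Each vertex corresponds to some choice of n active constraints out of m, so the number of vertices is at most C(m, n) = m! / (n!(m-n)!).
m = 19, n = 5
Numerator: 19 * 18 * 17 * 16 * 15
Denominator: 5! = 120
C(19, 5) = 11628


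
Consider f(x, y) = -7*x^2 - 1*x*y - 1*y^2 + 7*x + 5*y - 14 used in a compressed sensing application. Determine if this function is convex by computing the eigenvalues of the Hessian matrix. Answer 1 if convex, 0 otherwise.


The Hessian of f(x,y) = -7*x^2 - 1*x*y - 1*y^2 + 7*x + 5*y - 14 is:
H = [[-14, -1], [-1, -2]]
Trace = -14 - 2 = -16
Determinant = -14*-2 - (-1)^2 = 27
Discriminant = (-16)^2 - 4*27 = 148.0
Eigenvalues: lambda_1 = -14.0828, lambda_2 = -1.9172
The function is not convex.

0


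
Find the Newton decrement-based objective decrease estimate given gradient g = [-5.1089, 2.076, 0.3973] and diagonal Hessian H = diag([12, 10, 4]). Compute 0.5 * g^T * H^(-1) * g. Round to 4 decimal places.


Step 1: H is diagonal, so H^(-1) * g = [-0.4257, 0.2076, 0.0993].
Step 2: g^T H^(-1) g = sum_i g_i^2 / H_ii
  = (-5.1089)^2/12 + (2.076)^2/10 + (0.3973)^2/4
  = 2.1751 + 0.431 + 0.0395 = 2.6455
Step 3: Objective decrease = 0.5 * g^T H^(-1) g = 1.3228


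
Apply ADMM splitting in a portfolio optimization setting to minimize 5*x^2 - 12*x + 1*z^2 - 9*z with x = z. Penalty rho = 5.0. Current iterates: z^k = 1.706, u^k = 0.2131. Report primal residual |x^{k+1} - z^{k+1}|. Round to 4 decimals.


ADMM iteration with rho = 5.0, z^k = 1.706, u^k = 0.2131
Step 1: x-update.
Minimize 5*x^2 - 12*x + (5.0/2)*(x - 1.706 + 0.2131)^2
FOC: (2*5 + 5.0)*x = 12 + 5.0*(1.706 - 0.2131)
x^{k+1} = 1.2976
Step 2: z-update.
Minimize 1*z^2 - 9*z + (5.0/2)*(1.2976 - z + 0.2131)^2
FOC: (2*1 + 5.0)*z = 9 + 5.0*(1.2976 + 0.2131)
z^{k+1} = 2.3648
Step 3: u-update.
u^{k+1} = 0.2131 + 1.2976 - 2.3648 = -0.8541
Step 4: Primal residual = |1.2976 - 2.3648| = 1.0672


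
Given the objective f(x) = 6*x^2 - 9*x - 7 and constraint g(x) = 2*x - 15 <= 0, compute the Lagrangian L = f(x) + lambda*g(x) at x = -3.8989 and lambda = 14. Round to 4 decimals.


Step 1: Evaluate f(x).
f(-3.8989) = 6*(-3.8989)^2 - 9*(-3.8989) - 7 = 119.2986
Step 2: Evaluate g(x).
g(-3.8989) = 2*-3.8989 - 15 = -22.7978
Step 3: Compute Lagrangian.
L = 119.2986 + 14*-22.7978 = -199.8706


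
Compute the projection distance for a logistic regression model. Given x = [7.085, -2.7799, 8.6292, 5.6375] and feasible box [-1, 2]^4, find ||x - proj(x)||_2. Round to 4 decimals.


Project each component onto [-1, 2].
clip(7.085) = 2.0, clip(-2.7799) = -1.0, clip(8.6292) = 2.0, clip(5.6375) = 2.0
Projection = [2.0, -1.0, 2.0, 2.0]
Squared diffs: [25.8572, 3.168, 43.9463, 13.2314]
Distance = sqrt(86.2029) = 9.2846


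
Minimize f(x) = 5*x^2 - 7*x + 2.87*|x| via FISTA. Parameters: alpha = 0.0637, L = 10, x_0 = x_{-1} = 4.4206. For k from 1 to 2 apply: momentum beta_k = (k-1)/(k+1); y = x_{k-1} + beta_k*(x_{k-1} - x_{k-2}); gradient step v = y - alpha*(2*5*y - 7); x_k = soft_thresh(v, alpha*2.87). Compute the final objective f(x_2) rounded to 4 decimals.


FISTA on f(x) = 5*x^2 - 7*x + 2.87*|x|
L = 10, alpha = 0.0637
Iteration 1: beta = 0.0, y = 4.4206 + 0.0*(4.4206 - 4.4206) = 4.4206
  grad(y) = 37.206, v = y - alpha*grad = 2.0506
  prox(v) = soft_thresh(2.0506, 0.1828) = 1.8678
Iteration 2: beta = 0.3333, y = 1.8678 + 0.3333*(1.8678 - 4.4206) = 1.0168
  grad(y) = 3.1681, v = y - alpha*grad = 0.815
  prox(v) = soft_thresh(0.815, 0.1828) = 0.6322
f(x_2) = 5*0.6322^2 - 7*0.6322 + 2.87*|0.6322| = -0.6126


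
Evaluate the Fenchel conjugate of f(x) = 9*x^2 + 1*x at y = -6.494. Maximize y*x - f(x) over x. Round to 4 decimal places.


f*(y) = sup_x {y*x - a*x^2 - b*x} = sup_x {(y-b)*x - a*x^2}
FOC: (y - b) - 2a*x = 0 => x* = (y - b)/(2a)
x* = (-6.494 - 1)/(2*9) = -0.4163
f*(-6.494) = (y-b)^2/(4a) = (-6.494 - 1)^2/(4*9)
= 56.16/36 = 1.56


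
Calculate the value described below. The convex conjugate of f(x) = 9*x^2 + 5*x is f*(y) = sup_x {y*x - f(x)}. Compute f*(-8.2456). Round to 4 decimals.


f*(y) = sup_x {y*x - a*x^2 - b*x} = sup_x {(y-b)*x - a*x^2}
FOC: (y - b) - 2a*x = 0 => x* = (y - b)/(2a)
x* = (-8.2456 - 5)/(2*9) = -0.7359
f*(-8.2456) = (y-b)^2/(4a) = (-8.2456 - 5)^2/(4*9)
= 175.4459/36 = 4.8735


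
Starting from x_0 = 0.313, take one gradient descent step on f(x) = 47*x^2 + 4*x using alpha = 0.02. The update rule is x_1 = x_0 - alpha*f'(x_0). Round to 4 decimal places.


We compute the gradient at x_0 and apply the update.
f'(x) = 94*x + 4
f'(0.313) = 94*0.313 + 4 = 33.422
x_1 = 0.313 - 0.02*33.422 = -0.3554


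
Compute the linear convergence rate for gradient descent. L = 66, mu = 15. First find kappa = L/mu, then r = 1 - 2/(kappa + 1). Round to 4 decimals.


Step 1: Compute the condition number.
kappa = L/mu = 66/15 = 4.4
Step 2: Compute the convergence rate.
r = 1 - 2/(kappa + 1) = 1 - 2*mu/(L + mu) = (L - mu)/(L + mu) = 51/81 = 0.6296


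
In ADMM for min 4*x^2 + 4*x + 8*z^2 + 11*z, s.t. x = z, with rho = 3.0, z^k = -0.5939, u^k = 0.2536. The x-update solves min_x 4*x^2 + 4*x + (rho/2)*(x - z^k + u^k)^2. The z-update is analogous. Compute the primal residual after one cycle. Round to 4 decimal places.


ADMM iteration with rho = 3.0, z^k = -0.5939, u^k = 0.2536
Step 1: x-update.
Minimize 4*x^2 + 4*x + (3.0/2)*(x + 0.5939 + 0.2536)^2
FOC: (2*4 + 3.0)*x = -4 + 3.0*(-0.5939 - 0.2536)
x^{k+1} = -0.5948
Step 2: z-update.
Minimize 8*z^2 + 11*z + (3.0/2)*(-0.5948 - z + 0.2536)^2
FOC: (2*8 + 3.0)*z = -11 + 3.0*(-0.5948 + 0.2536)
z^{k+1} = -0.6328
Step 3: u-update.
u^{k+1} = 0.2536 - 0.5948 + 0.6328 = 0.2916
Step 4: Primal residual = |-0.5948 + 0.6328| = 0.038


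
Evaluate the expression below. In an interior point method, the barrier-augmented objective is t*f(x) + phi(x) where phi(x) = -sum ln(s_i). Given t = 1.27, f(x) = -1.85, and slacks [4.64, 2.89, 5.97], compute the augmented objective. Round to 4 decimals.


Step 1: Compute log-barrier.
ln values: [1.5347, 1.0613, 1.7867]
phi = -(1.5347 + 1.0613 + 1.7867) = -4.3827
Step 2: Compute augmented objective.
t*f(x) = 1.27*-1.85 = -2.3495
Total = -2.3495 - 4.3827 = -6.7322


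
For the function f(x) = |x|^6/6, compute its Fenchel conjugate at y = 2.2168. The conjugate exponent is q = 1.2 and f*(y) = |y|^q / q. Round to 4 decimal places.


The conjugate exponent q satisfies 1/p + 1/q = 1.
p = 6, so q = 6/(6 - 1) = 1.2
|y|^q = 2.2168^1.2 = 2.5994
f*(2.2168) = 2.5994 / 1.2 = 2.1662


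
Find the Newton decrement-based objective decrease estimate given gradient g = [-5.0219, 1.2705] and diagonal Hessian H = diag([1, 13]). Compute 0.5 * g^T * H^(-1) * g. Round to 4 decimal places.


Step 1: H is diagonal, so H^(-1) * g = [-5.0219, 0.0977].
Step 2: g^T H^(-1) g = sum_i g_i^2 / H_ii
  = (-5.0219)^2/1 + (1.2705)^2/13
  = 25.2195 + 0.1242 = 25.3436
Step 3: Objective decrease = 0.5 * g^T H^(-1) g = 12.6718


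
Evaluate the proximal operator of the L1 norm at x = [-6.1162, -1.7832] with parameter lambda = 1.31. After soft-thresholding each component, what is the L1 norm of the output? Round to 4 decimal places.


Soft-thresholding with lambda = 1.31:
prox(-6.1162) = sign(-6.1162)*max(|-6.1162| - 1.31, 0) = -4.8062
prox(-1.7832) = sign(-1.7832)*max(|-1.7832| - 1.31, 0) = -0.4732
prox(x) = [-4.8062, -0.4732]
||prox(x)||_1 = 4.8062 + 0.4732 = 5.2794


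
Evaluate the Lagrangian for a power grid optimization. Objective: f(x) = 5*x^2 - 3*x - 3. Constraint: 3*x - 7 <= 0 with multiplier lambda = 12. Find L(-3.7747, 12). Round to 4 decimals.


Step 1: Evaluate f(x).
f(-3.7747) = 5*(-3.7747)^2 - 3*(-3.7747) - 3 = 79.5659
Step 2: Evaluate g(x).
g(-3.7747) = 3*-3.7747 - 7 = -18.3241
Step 3: Compute Lagrangian.
L = 79.5659 + 12*-18.3241 = -140.3233


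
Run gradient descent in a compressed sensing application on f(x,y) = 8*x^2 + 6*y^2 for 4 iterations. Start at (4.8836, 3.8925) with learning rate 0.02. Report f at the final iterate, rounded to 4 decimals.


Gradient descent on f(x,y) = 8*x^2 + 6*y^2.
Starting point: (4.8836, 3.8925), alpha = 0.02
Step 1: grad_x = 2*8*4.8836 = 78.1376, grad_y = 2*6*3.8925 = 46.71
  x_1 = 4.8836 - 0.02*78.1376 = 3.3208
  y_1 = 3.8925 - 0.02*46.71 = 2.9583
Step 2: grad_x = 2*8*3.3208 = 53.1336, grad_y = 2*6*2.9583 = 35.4996
  x_2 = 3.3208 - 0.02*53.1336 = 2.2582
  y_2 = 2.9583 - 0.02*35.4996 = 2.2483
Step 3: grad_x = 2*8*2.2582 = 36.1308, grad_y = 2*6*2.2483 = 26.9797
  x_3 = 2.2582 - 0.02*36.1308 = 1.5356
  y_3 = 2.2483 - 0.02*26.9797 = 1.7087
Step 4: grad_x = 2*8*1.5356 = 24.569, grad_y = 2*6*1.7087 = 20.5046
  x_4 = 1.5356 - 0.02*24.569 = 1.0442
  y_4 = 1.7087 - 0.02*20.5046 = 1.2986
f(1.0442, 1.2986) = 8*1.0442^2 + 6*1.2986^2 = 18.841


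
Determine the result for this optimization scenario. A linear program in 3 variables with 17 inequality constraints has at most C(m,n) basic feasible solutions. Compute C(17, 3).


Each vertex corresponds to some choice of n active constraints out of m, so the number of vertices is at most C(m, n) = m! / (n!(m-n)!).
m = 17, n = 3
Numerator: 17 * 16 * 15
Denominator: 3! = 6
C(17, 3) = 680


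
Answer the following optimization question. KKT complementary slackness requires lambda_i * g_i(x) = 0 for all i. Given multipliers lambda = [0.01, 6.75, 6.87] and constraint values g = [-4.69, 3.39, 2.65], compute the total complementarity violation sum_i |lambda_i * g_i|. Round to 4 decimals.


KKT complementary slackness check:
lambda_1 * g_1 = 0.01 * -4.69 = -0.0469
lambda_2 * g_2 = 6.75 * 3.39 = 22.8825
lambda_3 * g_3 = 6.87 * 2.65 = 18.2055
Total violation = 0.0469 + 22.8825 + 18.2055 = 41.1349


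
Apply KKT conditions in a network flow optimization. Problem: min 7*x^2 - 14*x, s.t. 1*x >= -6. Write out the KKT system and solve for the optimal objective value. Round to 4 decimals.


Step 1: Try lambda = 0 (constraint inactive).
Stationarity: 2*7*x - 14 = 0
x* = 14/(2*7) = 1.0
Check constraint: 1*1.0 = 1.0 >= -6 -- satisfied.
Step 2: Compute optimal value.
f(x*) = 7*1.0^2 - 14*1.0 = -7.0


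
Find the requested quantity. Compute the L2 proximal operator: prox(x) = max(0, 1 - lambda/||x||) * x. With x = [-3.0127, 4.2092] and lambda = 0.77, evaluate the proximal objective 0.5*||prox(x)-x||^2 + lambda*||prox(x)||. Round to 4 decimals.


Step 1: Compute ||x||.
||x|| = 5.1763
Step 2: Compute scaling factor.
scale = max(0, 1 - 0.77/5.1763) = 0.8512
Step 3: prox(x) = [-2.5645, 3.5831]
||prox(x)|| = 4.4063
Step 4: Proximal objective.
0.5*||prox-x||^2 = 0.2965
lambda*||prox|| = 3.3929
Total = 3.6893


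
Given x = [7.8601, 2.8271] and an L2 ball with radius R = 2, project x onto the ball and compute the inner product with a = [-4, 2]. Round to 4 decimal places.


Step 1: Compute ||x|| (intermediates to 6 decimals).
||x|| = sqrt(7.8601^2 + 2.8271^2) = 8.353063
Step 2: Project.
Since ||x|| > R, scale = R/||x|| = 2/8.353063 = 0.239433, proj(x) = scale * x
proj(x) = [1.881967, 0.676901]
Step 3: Dot product.
a^T * proj(x) = -4*1.881967 + 2*0.676901 = -6.1741


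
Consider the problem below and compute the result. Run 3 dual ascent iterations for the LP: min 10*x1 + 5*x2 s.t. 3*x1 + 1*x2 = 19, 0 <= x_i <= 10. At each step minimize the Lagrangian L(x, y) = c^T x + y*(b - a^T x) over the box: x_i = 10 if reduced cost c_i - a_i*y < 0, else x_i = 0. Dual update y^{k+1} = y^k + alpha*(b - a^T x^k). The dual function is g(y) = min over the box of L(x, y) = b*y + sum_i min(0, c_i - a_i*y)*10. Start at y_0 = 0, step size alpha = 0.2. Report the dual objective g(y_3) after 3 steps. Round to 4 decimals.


Dual ascent for LP: min 10*x1 + 5*x2, 3*x1 + 1*x2 = 19, 0 <= x_i <= 10
Step 1: y^k = 0.0, reduced costs: (10.0, 5.0)
  x^k = (0.0, 0.0), subgradient = b - a^T x = 19.0
  y^{k+1} = 0.0 + 0.2*19.0 = 3.8
Step 2: y^k = 3.8, reduced costs: (-1.4, 1.2)
  x^k = (10.0, 0.0), subgradient = b - a^T x = -11.0
  y^{k+1} = 3.8 + 0.2*-11.0 = 1.6
Step 3: y^k = 1.6, reduced costs: (5.2, 3.4)
  x^k = (0.0, 0.0), subgradient = b - a^T x = 19.0
  y^{k+1} = 1.6 + 0.2*19.0 = 5.4
Dual objective at y_3 = 5.4: reduced costs (-6.2, -0.4), box minimizer x = (10.0, 10.0)
g(y_3) = b*y + (c1 - a1*y)*x1 + (c2 - a2*y)*x2 = 19*5.4 + (-6.2)*10.0 + (-0.4)*10.0 = 102.6 - 62.0 - 4.0 = 36.6


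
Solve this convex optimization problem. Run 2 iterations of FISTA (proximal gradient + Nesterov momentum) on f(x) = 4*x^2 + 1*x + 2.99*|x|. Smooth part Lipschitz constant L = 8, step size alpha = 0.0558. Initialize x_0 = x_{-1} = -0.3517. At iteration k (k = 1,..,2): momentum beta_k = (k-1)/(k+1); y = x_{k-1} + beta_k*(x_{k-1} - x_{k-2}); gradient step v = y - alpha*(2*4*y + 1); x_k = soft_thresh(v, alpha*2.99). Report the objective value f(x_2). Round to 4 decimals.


FISTA on f(x) = 4*x^2 + 1*x + 2.99*|x|
L = 8, alpha = 0.0558
Iteration 1: beta = 0.0, y = -0.3517 + 0.0*(-0.3517 + 0.3517) = -0.3517
  grad(y) = -1.8136, v = y - alpha*grad = -0.2505
  prox(v) = soft_thresh(-0.2505, 0.1668) = -0.0837
Iteration 2: beta = 0.3333, y = -0.0837 + 0.3333*(-0.0837 + 0.3517) = 0.0057
  grad(y) = 1.0455, v = y - alpha*grad = -0.0527
  prox(v) = soft_thresh(-0.0527, 0.1668) = 0.0
f(x_2) = 4*0.0^2 + 1*0.0 + 2.99*|0.0| = 0.0


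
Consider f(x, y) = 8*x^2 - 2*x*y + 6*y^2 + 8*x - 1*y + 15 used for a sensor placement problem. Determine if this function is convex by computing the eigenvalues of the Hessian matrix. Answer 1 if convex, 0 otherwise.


The Hessian of f(x,y) = 8*x^2 - 2*x*y + 6*y^2 + 8*x - 1*y + 15 is:
H = [[16, -2], [-2, 12]]
Trace = 16 + 12 = 28
Determinant = 16*12 - (-2)^2 = 188
Discriminant = (28)^2 - 4*188 = 32.0
Eigenvalues: lambda_1 = 11.1716, lambda_2 = 16.8284
The function is convex.

1


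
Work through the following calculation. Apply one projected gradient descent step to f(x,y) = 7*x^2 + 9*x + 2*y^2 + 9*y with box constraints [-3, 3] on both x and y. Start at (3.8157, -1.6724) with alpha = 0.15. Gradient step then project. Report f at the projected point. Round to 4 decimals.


Step 1: Compute gradient at (3.8157, -1.6724).
grad_x = 2*7*3.8157 + 9 = 62.4198
grad_y = 2*2*-1.6724 + 9 = 2.3104
Step 2: Gradient step.
x_raw = 3.8157 - 0.15*62.4198 = -5.5473
y_raw = -1.6724 - 0.15*2.3104 = -2.019
Step 3: Project onto [-3, 3].
x_proj = clip(-5.5473) = -3.0
y_proj = clip(-2.019) = -2.019
Step 4: Evaluate f.
f(-3.0, -2.019) = 25.9818


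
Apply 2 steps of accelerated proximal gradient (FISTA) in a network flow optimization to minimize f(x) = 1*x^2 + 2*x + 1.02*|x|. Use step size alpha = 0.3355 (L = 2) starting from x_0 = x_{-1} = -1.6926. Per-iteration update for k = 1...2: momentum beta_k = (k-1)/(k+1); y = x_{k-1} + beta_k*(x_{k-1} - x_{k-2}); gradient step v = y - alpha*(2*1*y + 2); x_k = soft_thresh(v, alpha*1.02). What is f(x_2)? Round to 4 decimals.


FISTA on f(x) = 1*x^2 + 2*x + 1.02*|x|
L = 2, alpha = 0.3355
Iteration 1: beta = 0.0, y = -1.6926 + 0.0*(-1.6926 + 1.6926) = -1.6926
  grad(y) = -1.3852, v = y - alpha*grad = -1.2279
  prox(v) = soft_thresh(-1.2279, 0.3422) = -0.8857
Iteration 2: beta = 0.3333, y = -0.8857 + 0.3333*(-0.8857 + 1.6926) = -0.6167
  grad(y) = 0.7667, v = y - alpha*grad = -0.8739
  prox(v) = soft_thresh(-0.8739, 0.3422) = -0.5317
f(x_2) = 1*(-0.5317)^2 + 2*(-0.5317) + 1.02*|-0.5317| = -0.2384
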